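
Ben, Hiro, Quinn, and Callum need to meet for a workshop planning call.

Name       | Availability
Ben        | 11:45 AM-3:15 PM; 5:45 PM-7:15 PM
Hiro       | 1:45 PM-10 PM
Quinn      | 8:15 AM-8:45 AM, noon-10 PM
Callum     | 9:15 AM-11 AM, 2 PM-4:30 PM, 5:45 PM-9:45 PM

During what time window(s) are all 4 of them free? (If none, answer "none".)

14:00-15:15, 17:45-19:15

Ben ∩ Hiro: 13:45-15:15, 17:45-19:15.
Ben ∩ Hiro ∩ Quinn: 13:45-15:15, 17:45-19:15.
Ben ∩ Hiro ∩ Quinn ∩ Callum: 14:00-15:15, 17:45-19:15.
Those are the intersection windows.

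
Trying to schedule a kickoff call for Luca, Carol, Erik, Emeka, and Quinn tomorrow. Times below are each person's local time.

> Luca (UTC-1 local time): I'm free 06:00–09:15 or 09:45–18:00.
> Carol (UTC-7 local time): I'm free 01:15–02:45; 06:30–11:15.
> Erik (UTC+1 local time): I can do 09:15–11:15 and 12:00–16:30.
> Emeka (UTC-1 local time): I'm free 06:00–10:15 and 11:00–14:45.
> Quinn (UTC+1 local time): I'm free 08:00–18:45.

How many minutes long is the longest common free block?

120

Luca in UTC: 07:00-10:15, 10:45-19:00 (add 1h to convert from UTC-1).
Carol in UTC: 08:15-09:45, 13:30-18:15 (add 7h to convert from UTC-7).
Erik in UTC: 08:15-10:15, 11:00-15:30 (subtract 1h to convert from UTC+1).
Emeka in UTC: 07:00-11:15, 12:00-15:45 (add 1h to convert from UTC-1).
Quinn in UTC: 07:00-17:45 (subtract 1h to convert from UTC+1).
Luca ∩ Carol: 08:15-09:45, 13:30-18:15.
Luca ∩ Carol ∩ Erik: 08:15-09:45, 13:30-15:30.
Luca ∩ Carol ∩ Erik ∩ Emeka: 08:15-09:45, 13:30-15:30.
Luca ∩ Carol ∩ Erik ∩ Emeka ∩ Quinn: 08:15-09:45, 13:30-15:30.
The longest is 13:30-15:30 at 120 minutes.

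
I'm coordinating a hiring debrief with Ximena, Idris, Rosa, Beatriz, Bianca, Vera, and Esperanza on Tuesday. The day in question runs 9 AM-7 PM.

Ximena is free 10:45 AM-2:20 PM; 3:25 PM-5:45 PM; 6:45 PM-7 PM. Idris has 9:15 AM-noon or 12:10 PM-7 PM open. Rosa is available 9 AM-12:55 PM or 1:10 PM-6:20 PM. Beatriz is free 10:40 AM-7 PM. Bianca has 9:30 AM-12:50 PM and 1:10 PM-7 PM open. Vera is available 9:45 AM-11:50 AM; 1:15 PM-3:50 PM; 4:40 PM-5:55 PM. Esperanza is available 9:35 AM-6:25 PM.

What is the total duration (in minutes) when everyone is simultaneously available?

Ximena ∩ Idris: 10:45-12:00, 12:10-14:20, 15:25-17:45, 18:45-19:00.
Ximena ∩ Idris ∩ Rosa: 10:45-12:00, 12:10-12:55, 13:10-14:20, 15:25-17:45.
Ximena ∩ Idris ∩ Rosa ∩ Beatriz: 10:45-12:00, 12:10-12:55, 13:10-14:20, 15:25-17:45.
Ximena ∩ Idris ∩ Rosa ∩ Beatriz ∩ Bianca: 10:45-12:00, 12:10-12:50, 13:10-14:20, 15:25-17:45.
Ximena ∩ Idris ∩ Rosa ∩ Beatriz ∩ Bianca ∩ Vera: 10:45-11:50, 13:15-14:20, 15:25-15:50, 16:40-17:45.
Ximena ∩ Idris ∩ Rosa ∩ Beatriz ∩ Bianca ∩ Vera ∩ Esperanza: 10:45-11:50, 13:15-14:20, 15:25-15:50, 16:40-17:45.
Those are the intersection windows.
Summing the common windows: 65 + 65 + 25 + 65 = 220 minutes.

220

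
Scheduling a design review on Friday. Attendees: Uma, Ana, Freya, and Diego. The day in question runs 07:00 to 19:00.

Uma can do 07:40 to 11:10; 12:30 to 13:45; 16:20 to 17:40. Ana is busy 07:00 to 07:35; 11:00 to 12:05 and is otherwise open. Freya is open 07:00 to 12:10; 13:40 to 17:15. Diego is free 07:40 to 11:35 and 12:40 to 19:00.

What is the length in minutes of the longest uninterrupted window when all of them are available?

200

Uma free: 07:40-11:10, 12:30-13:45, 16:20-17:40.
Ana free: 07:35-11:00, 12:05-19:00 (invert busy blocks within the working day).
Freya free: 07:00-12:10, 13:40-17:15.
Diego free: 07:40-11:35, 12:40-19:00.
Uma ∩ Ana: 07:40-11:00, 12:30-13:45, 16:20-17:40.
Uma ∩ Ana ∩ Freya: 07:40-11:00, 13:40-13:45, 16:20-17:15.
Uma ∩ Ana ∩ Freya ∩ Diego: 07:40-11:00, 13:40-13:45, 16:20-17:15.
The longest is 07:40-11:00 at 200 minutes.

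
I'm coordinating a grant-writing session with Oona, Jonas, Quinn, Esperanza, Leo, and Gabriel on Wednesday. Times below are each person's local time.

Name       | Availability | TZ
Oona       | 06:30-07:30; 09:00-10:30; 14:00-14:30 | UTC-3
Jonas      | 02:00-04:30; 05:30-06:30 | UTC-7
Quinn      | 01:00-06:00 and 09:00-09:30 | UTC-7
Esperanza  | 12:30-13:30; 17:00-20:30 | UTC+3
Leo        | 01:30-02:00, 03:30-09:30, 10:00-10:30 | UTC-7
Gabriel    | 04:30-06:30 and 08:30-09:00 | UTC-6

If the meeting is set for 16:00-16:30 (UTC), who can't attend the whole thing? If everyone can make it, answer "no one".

Oona in UTC: 09:30-10:30, 12:00-13:30, 17:00-17:30 (add 3h to convert from UTC-3).
Jonas in UTC: 09:00-11:30, 12:30-13:30 (add 7h to convert from UTC-7).
Quinn in UTC: 08:00-13:00, 16:00-16:30 (add 7h to convert from UTC-7).
Esperanza in UTC: 09:30-10:30, 14:00-17:30 (subtract 3h to convert from UTC+3).
Leo in UTC: 08:30-09:00, 10:30-16:30, 17:00-17:30 (add 7h to convert from UTC-7).
Gabriel in UTC: 10:30-12:30, 14:30-15:00 (add 6h to convert from UTC-6).
Oona: not fully free for 16:00-16:30. Jonas: not fully free for 16:00-16:30. Quinn: free for 16:00-16:30. Esperanza: free for 16:00-16:30. Leo: free for 16:00-16:30. Gabriel: not fully free for 16:00-16:30.

Gabriel, Jonas, Oona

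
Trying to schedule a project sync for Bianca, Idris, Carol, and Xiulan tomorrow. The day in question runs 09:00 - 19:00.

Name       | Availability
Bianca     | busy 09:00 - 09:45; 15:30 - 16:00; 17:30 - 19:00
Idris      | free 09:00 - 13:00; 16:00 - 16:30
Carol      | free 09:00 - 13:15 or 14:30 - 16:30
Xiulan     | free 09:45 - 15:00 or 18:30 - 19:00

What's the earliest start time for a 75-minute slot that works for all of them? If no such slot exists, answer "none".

09:45

Bianca free: 09:45-15:30, 16:00-17:30 (invert busy blocks within the working day).
Idris free: 09:00-13:00, 16:00-16:30.
Carol free: 09:00-13:15, 14:30-16:30.
Xiulan free: 09:45-15:00, 18:30-19:00.
Bianca ∩ Idris: 09:45-13:00, 16:00-16:30.
Bianca ∩ Idris ∩ Carol: 09:45-13:00, 16:00-16:30.
Bianca ∩ Idris ∩ Carol ∩ Xiulan: 09:45-13:00.
The first common window of at least 75 minutes is 09:45-13:00, so the earliest start is 09:45.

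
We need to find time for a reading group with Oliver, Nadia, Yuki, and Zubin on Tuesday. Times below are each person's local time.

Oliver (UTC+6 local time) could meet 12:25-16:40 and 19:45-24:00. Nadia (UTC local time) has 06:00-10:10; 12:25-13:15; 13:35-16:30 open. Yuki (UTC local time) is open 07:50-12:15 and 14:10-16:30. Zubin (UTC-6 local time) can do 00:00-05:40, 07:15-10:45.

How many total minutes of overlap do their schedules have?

Oliver in UTC: 06:25-10:40, 13:45-18:00 (subtract 6h to convert from UTC+6).
Nadia in UTC: 06:00-10:10, 12:25-13:15, 13:35-16:30.
Yuki in UTC: 07:50-12:15, 14:10-16:30.
Zubin in UTC: 06:00-11:40, 13:15-16:45 (add 6h to convert from UTC-6).
Oliver ∩ Nadia: 06:25-10:10, 13:45-16:30.
Oliver ∩ Nadia ∩ Yuki: 07:50-10:10, 14:10-16:30.
Oliver ∩ Nadia ∩ Yuki ∩ Zubin: 07:50-10:10, 14:10-16:30.
Summing the common windows: 140 + 140 = 280 minutes.

280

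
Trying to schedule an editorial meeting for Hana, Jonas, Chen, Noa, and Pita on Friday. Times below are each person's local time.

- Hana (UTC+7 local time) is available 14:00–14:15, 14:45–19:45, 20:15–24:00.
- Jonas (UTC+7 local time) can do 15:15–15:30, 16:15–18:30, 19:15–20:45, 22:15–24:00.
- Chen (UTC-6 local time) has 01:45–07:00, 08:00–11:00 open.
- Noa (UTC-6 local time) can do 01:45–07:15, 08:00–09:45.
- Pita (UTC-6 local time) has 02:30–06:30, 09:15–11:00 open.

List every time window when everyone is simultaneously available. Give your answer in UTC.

09:15-11:30, 12:15-12:30, 15:15-15:45

Hana in UTC: 07:00-07:15, 07:45-12:45, 13:15-17:00 (subtract 7h to convert from UTC+7).
Jonas in UTC: 08:15-08:30, 09:15-11:30, 12:15-13:45, 15:15-17:00 (subtract 7h to convert from UTC+7).
Chen in UTC: 07:45-13:00, 14:00-17:00 (add 6h to convert from UTC-6).
Noa in UTC: 07:45-13:15, 14:00-15:45 (add 6h to convert from UTC-6).
Pita in UTC: 08:30-12:30, 15:15-17:00 (add 6h to convert from UTC-6).
Hana ∩ Jonas: 08:15-08:30, 09:15-11:30, 12:15-12:45, 13:15-13:45, 15:15-17:00.
Hana ∩ Jonas ∩ Chen: 08:15-08:30, 09:15-11:30, 12:15-12:45, 15:15-17:00.
Hana ∩ Jonas ∩ Chen ∩ Noa: 08:15-08:30, 09:15-11:30, 12:15-12:45, 15:15-15:45.
Hana ∩ Jonas ∩ Chen ∩ Noa ∩ Pita: 09:15-11:30, 12:15-12:30, 15:15-15:45.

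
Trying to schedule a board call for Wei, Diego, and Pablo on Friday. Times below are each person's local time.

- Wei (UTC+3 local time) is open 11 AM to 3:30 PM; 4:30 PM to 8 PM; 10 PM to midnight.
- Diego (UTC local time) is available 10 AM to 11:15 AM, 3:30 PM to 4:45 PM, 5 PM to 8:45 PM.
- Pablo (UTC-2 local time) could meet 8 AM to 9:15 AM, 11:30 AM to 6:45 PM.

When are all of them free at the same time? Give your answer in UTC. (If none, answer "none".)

10:00-11:15, 15:30-16:45, 19:00-20:45

Wei in UTC: 08:00-12:30, 13:30-17:00, 19:00-21:00 (subtract 3h to convert from UTC+3).
Diego in UTC: 10:00-11:15, 15:30-16:45, 17:00-20:45.
Pablo in UTC: 10:00-11:15, 13:30-20:45 (add 2h to convert from UTC-2).
Wei ∩ Diego: 10:00-11:15, 15:30-16:45, 19:00-20:45.
Wei ∩ Diego ∩ Pablo: 10:00-11:15, 15:30-16:45, 19:00-20:45.
So the common availability across everyone is 10:00-11:15, 15:30-16:45, 19:00-20:45.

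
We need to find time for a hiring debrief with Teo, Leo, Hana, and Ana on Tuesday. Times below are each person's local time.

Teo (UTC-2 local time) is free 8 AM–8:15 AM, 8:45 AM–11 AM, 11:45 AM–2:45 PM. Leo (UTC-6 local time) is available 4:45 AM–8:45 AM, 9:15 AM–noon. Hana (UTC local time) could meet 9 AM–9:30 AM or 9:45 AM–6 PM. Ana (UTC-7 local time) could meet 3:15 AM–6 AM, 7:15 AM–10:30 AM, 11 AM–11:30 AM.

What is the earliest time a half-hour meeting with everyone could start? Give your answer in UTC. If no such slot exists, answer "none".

Teo in UTC: 10:00-10:15, 10:45-13:00, 13:45-16:45 (add 2h to convert from UTC-2).
Leo in UTC: 10:45-14:45, 15:15-18:00 (add 6h to convert from UTC-6).
Hana in UTC: 09:00-09:30, 09:45-18:00.
Ana in UTC: 10:15-13:00, 14:15-17:30, 18:00-18:30 (add 7h to convert from UTC-7).
Teo ∩ Leo: 10:45-13:00, 13:45-14:45, 15:15-16:45.
Teo ∩ Leo ∩ Hana: 10:45-13:00, 13:45-14:45, 15:15-16:45.
Teo ∩ Leo ∩ Hana ∩ Ana: 10:45-13:00, 14:15-14:45, 15:15-16:45.
The first common window of at least 30 minutes is 10:45-13:00, so the earliest start is 10:45.

10:45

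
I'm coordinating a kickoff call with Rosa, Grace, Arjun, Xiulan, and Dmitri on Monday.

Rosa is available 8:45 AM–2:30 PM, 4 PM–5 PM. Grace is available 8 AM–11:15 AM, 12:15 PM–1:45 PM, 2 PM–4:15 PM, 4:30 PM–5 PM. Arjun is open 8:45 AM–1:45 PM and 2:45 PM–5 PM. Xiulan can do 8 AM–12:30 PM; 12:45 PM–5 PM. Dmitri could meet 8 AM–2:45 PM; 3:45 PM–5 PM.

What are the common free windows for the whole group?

Rosa ∩ Grace: 08:45-11:15, 12:15-13:45, 14:00-14:30, 16:00-16:15, 16:30-17:00.
Rosa ∩ Grace ∩ Arjun: 08:45-11:15, 12:15-13:45, 16:00-16:15, 16:30-17:00.
Rosa ∩ Grace ∩ Arjun ∩ Xiulan: 08:45-11:15, 12:15-12:30, 12:45-13:45, 16:00-16:15, 16:30-17:00.
Rosa ∩ Grace ∩ Arjun ∩ Xiulan ∩ Dmitri: 08:45-11:15, 12:15-12:30, 12:45-13:45, 16:00-16:15, 16:30-17:00.

08:45-11:15, 12:15-12:30, 12:45-13:45, 16:00-16:15, 16:30-17:00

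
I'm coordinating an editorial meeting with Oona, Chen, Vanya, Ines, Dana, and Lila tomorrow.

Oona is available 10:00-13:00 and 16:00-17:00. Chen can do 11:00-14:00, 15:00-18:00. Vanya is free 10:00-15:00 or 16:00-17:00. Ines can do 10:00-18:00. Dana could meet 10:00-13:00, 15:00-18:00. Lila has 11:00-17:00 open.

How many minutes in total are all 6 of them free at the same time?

180

Oona ∩ Chen: 11:00-13:00, 16:00-17:00.
Oona ∩ Chen ∩ Vanya: 11:00-13:00, 16:00-17:00.
Oona ∩ Chen ∩ Vanya ∩ Ines: 11:00-13:00, 16:00-17:00.
Oona ∩ Chen ∩ Vanya ∩ Ines ∩ Dana: 11:00-13:00, 16:00-17:00.
Oona ∩ Chen ∩ Vanya ∩ Ines ∩ Dana ∩ Lila: 11:00-13:00, 16:00-17:00.
Summing the common windows: 120 + 60 = 180 minutes.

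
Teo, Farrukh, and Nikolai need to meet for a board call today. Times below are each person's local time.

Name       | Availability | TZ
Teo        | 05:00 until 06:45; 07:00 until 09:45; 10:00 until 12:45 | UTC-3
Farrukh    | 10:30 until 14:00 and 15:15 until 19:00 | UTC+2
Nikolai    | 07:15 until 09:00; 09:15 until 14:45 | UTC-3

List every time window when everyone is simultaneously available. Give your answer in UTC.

10:15-12:00, 13:15-15:45

Teo in UTC: 08:00-09:45, 10:00-12:45, 13:00-15:45 (add 3h to convert from UTC-3).
Farrukh in UTC: 08:30-12:00, 13:15-17:00 (subtract 2h to convert from UTC+2).
Nikolai in UTC: 10:15-12:00, 12:15-17:45 (add 3h to convert from UTC-3).
Teo ∩ Farrukh: 08:30-09:45, 10:00-12:00, 13:15-15:45.
Teo ∩ Farrukh ∩ Nikolai: 10:15-12:00, 13:15-15:45.
Those are the intersection windows.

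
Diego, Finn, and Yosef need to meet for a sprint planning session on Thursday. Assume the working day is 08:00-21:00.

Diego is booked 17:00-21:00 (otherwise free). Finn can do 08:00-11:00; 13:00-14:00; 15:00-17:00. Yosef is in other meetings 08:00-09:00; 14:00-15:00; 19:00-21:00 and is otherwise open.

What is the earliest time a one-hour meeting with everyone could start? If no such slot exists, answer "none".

09:00

Diego free: 08:00-17:00 (invert busy blocks within the working day).
Finn free: 08:00-11:00, 13:00-14:00, 15:00-17:00.
Yosef free: 09:00-14:00, 15:00-19:00 (invert busy blocks within the working day).
Diego ∩ Finn: 08:00-11:00, 13:00-14:00, 15:00-17:00.
Diego ∩ Finn ∩ Yosef: 09:00-11:00, 13:00-14:00, 15:00-17:00.
The first common window of at least 60 minutes is 09:00-11:00, so the earliest start is 09:00.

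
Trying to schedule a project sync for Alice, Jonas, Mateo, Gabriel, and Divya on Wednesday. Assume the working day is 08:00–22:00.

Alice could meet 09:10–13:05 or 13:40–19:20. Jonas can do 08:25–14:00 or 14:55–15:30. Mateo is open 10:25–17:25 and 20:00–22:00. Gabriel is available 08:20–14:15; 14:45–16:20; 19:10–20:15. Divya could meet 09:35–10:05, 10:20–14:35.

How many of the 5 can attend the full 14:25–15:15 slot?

2

Alice and Mateo can make the full 14:25-15:15 slot — that's 2.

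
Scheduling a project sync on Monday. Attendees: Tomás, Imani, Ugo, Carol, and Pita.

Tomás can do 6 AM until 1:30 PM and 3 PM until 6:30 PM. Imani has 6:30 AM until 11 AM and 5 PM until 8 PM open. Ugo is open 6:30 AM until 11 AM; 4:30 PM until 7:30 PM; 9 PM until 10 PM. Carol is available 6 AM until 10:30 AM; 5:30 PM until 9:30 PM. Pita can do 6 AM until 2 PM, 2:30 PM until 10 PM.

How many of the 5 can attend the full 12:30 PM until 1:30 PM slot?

2

Tomás and Pita can make the full 12:30-13:30 slot — that's 2.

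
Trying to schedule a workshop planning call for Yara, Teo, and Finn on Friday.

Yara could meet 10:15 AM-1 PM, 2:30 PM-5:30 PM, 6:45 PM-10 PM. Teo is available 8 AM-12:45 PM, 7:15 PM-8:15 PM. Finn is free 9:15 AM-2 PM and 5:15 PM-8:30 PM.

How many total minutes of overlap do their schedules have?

210

Yara ∩ Teo: 10:15-12:45, 19:15-20:15.
Yara ∩ Teo ∩ Finn: 10:15-12:45, 19:15-20:15.
Summing the common windows: 150 + 60 = 210 minutes.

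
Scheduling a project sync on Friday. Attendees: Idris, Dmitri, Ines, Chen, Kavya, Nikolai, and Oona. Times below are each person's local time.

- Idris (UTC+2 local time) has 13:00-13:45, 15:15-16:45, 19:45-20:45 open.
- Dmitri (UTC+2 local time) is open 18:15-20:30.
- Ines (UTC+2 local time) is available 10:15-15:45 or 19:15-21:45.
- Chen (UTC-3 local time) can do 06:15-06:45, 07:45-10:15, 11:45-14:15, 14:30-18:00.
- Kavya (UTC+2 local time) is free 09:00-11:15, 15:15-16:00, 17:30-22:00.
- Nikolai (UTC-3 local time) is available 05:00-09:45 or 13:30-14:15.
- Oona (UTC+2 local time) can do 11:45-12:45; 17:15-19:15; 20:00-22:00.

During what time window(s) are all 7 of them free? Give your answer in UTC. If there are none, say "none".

none

Idris in UTC: 11:00-11:45, 13:15-14:45, 17:45-18:45 (subtract 2h to convert from UTC+2).
Dmitri in UTC: 16:15-18:30 (subtract 2h to convert from UTC+2).
Ines in UTC: 08:15-13:45, 17:15-19:45 (subtract 2h to convert from UTC+2).
Chen in UTC: 09:15-09:45, 10:45-13:15, 14:45-17:15, 17:30-21:00 (add 3h to convert from UTC-3).
Kavya in UTC: 07:00-09:15, 13:15-14:00, 15:30-20:00 (subtract 2h to convert from UTC+2).
Nikolai in UTC: 08:00-12:45, 16:30-17:15 (add 3h to convert from UTC-3).
Oona in UTC: 09:45-10:45, 15:15-17:15, 18:00-20:00 (subtract 2h to convert from UTC+2).
Idris ∩ Dmitri: 17:45-18:30.
Idris ∩ Dmitri ∩ Ines: 17:45-18:30.
Idris ∩ Dmitri ∩ Ines ∩ Chen: 17:45-18:30.
Idris ∩ Dmitri ∩ Ines ∩ Chen ∩ Kavya: 17:45-18:30.
Idris ∩ Dmitri ∩ Ines ∩ Chen ∩ Kavya ∩ Nikolai: ∅.
Idris ∩ Dmitri ∩ Ines ∩ Chen ∩ Kavya ∩ Nikolai ∩ Oona: ∅.
There is no time when everyone is free.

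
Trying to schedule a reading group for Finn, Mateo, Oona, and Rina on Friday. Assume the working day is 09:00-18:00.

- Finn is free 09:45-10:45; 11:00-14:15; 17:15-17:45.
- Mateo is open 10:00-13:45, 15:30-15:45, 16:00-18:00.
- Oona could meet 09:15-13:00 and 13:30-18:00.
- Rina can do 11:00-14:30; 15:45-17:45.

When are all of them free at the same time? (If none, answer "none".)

11:00-13:00, 13:30-13:45, 17:15-17:45

Finn ∩ Mateo: 10:00-10:45, 11:00-13:45, 17:15-17:45.
Finn ∩ Mateo ∩ Oona: 10:00-10:45, 11:00-13:00, 13:30-13:45, 17:15-17:45.
Finn ∩ Mateo ∩ Oona ∩ Rina: 11:00-13:00, 13:30-13:45, 17:15-17:45.
Those are the intersection windows.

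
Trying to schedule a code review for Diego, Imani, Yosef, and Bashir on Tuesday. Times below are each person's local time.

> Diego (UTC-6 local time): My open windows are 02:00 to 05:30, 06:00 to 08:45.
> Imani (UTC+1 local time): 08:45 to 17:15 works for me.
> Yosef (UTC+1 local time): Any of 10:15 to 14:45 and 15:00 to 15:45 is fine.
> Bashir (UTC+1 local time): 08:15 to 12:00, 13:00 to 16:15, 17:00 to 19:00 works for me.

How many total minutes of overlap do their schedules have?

Diego in UTC: 08:00-11:30, 12:00-14:45 (add 6h to convert from UTC-6).
Imani in UTC: 07:45-16:15 (subtract 1h to convert from UTC+1).
Yosef in UTC: 09:15-13:45, 14:00-14:45 (subtract 1h to convert from UTC+1).
Bashir in UTC: 07:15-11:00, 12:00-15:15, 16:00-18:00 (subtract 1h to convert from UTC+1).
Diego ∩ Imani: 08:00-11:30, 12:00-14:45.
Diego ∩ Imani ∩ Yosef: 09:15-11:30, 12:00-13:45, 14:00-14:45.
Diego ∩ Imani ∩ Yosef ∩ Bashir: 09:15-11:00, 12:00-13:45, 14:00-14:45.
Summing the common windows: 105 + 105 + 45 = 255 minutes.

255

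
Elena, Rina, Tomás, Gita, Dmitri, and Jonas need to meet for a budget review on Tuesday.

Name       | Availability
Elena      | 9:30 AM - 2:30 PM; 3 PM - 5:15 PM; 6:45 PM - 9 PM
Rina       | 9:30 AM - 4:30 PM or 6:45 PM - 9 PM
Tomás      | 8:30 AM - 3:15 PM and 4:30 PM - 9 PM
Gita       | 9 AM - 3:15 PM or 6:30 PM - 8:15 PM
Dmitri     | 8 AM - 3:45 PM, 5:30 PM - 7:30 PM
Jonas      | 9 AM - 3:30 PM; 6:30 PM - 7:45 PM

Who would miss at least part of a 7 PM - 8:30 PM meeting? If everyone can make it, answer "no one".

Dmitri, Gita, Jonas

Elena: free for 19:00-20:30. Rina: free for 19:00-20:30. Tomás: free for 19:00-20:30. Gita: not fully free for 19:00-20:30. Dmitri: not fully free for 19:00-20:30. Jonas: not fully free for 19:00-20:30.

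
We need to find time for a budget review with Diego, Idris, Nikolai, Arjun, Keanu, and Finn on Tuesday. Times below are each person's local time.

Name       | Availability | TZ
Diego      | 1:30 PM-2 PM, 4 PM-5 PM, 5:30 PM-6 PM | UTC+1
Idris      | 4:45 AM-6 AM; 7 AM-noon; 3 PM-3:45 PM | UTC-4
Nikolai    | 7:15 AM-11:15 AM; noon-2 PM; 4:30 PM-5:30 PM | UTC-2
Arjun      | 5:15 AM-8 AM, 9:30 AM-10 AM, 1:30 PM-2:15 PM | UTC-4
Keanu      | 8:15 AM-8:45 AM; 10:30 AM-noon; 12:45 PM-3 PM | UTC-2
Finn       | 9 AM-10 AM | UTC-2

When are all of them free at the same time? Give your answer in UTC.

Diego in UTC: 12:30-13:00, 15:00-16:00, 16:30-17:00 (subtract 1h to convert from UTC+1).
Idris in UTC: 08:45-10:00, 11:00-16:00, 19:00-19:45 (add 4h to convert from UTC-4).
Nikolai in UTC: 09:15-13:15, 14:00-16:00, 18:30-19:30 (add 2h to convert from UTC-2).
Arjun in UTC: 09:15-12:00, 13:30-14:00, 17:30-18:15 (add 4h to convert from UTC-4).
Keanu in UTC: 10:15-10:45, 12:30-14:00, 14:45-17:00 (add 2h to convert from UTC-2).
Finn in UTC: 11:00-12:00 (add 2h to convert from UTC-2).
Diego ∩ Idris: 12:30-13:00, 15:00-16:00.
Diego ∩ Idris ∩ Nikolai: 12:30-13:00, 15:00-16:00.
Diego ∩ Idris ∩ Nikolai ∩ Arjun: ∅.
Diego ∩ Idris ∩ Nikolai ∩ Arjun ∩ Keanu: ∅.
Diego ∩ Idris ∩ Nikolai ∩ Arjun ∩ Keanu ∩ Finn: ∅.
There is no time when everyone is free.

none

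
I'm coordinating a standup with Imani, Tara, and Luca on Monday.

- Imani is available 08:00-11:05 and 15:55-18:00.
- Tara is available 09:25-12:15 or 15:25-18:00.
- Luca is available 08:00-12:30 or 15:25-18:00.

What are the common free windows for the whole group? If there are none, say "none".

09:25-11:05, 15:55-18:00

Imani ∩ Tara: 09:25-11:05, 15:55-18:00.
Imani ∩ Tara ∩ Luca: 09:25-11:05, 15:55-18:00.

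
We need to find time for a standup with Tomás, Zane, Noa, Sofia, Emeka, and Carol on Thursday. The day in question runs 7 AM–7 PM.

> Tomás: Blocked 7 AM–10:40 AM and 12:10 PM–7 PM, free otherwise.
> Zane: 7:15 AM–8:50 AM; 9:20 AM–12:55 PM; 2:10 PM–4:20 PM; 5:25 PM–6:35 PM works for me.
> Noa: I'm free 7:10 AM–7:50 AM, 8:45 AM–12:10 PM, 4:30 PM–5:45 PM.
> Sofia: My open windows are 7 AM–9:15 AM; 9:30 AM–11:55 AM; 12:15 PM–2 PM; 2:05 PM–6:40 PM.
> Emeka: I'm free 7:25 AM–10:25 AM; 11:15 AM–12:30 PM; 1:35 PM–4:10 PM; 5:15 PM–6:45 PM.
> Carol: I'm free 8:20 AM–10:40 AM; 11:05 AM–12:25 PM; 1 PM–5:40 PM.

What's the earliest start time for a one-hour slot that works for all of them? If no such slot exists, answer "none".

Tomás free: 10:40-12:10 (invert busy blocks within the working day).
Zane free: 07:15-08:50, 09:20-12:55, 14:10-16:20, 17:25-18:35.
Noa free: 07:10-07:50, 08:45-12:10, 16:30-17:45.
Sofia free: 07:00-09:15, 09:30-11:55, 12:15-14:00, 14:05-18:40.
Emeka free: 07:25-10:25, 11:15-12:30, 13:35-16:10, 17:15-18:45.
Carol free: 08:20-10:40, 11:05-12:25, 13:00-17:40.
Tomás ∩ Zane: 10:40-12:10.
Tomás ∩ Zane ∩ Noa: 10:40-12:10.
Tomás ∩ Zane ∩ Noa ∩ Sofia: 10:40-11:55.
Tomás ∩ Zane ∩ Noa ∩ Sofia ∩ Emeka: 11:15-11:55.
Tomás ∩ Zane ∩ Noa ∩ Sofia ∩ Emeka ∩ Carol: 11:15-11:55.
No common window is at least 60 minutes long.

none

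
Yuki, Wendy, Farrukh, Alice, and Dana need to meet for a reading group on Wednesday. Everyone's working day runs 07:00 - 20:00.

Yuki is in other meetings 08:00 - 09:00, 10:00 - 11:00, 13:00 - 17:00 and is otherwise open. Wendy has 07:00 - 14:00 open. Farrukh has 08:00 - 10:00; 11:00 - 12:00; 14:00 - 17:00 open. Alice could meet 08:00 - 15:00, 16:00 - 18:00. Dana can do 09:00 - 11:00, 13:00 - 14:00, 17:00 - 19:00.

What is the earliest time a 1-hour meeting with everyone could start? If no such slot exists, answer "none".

Yuki free: 07:00-08:00, 09:00-10:00, 11:00-13:00, 17:00-20:00 (invert busy blocks within the working day).
Wendy free: 07:00-14:00.
Farrukh free: 08:00-10:00, 11:00-12:00, 14:00-17:00.
Alice free: 08:00-15:00, 16:00-18:00.
Dana free: 09:00-11:00, 13:00-14:00, 17:00-19:00.
Yuki ∩ Wendy: 07:00-08:00, 09:00-10:00, 11:00-13:00.
Yuki ∩ Wendy ∩ Farrukh: 09:00-10:00, 11:00-12:00.
Yuki ∩ Wendy ∩ Farrukh ∩ Alice: 09:00-10:00, 11:00-12:00.
Yuki ∩ Wendy ∩ Farrukh ∩ Alice ∩ Dana: 09:00-10:00.
The first common window of at least 60 minutes is 09:00-10:00, so the earliest start is 09:00.

09:00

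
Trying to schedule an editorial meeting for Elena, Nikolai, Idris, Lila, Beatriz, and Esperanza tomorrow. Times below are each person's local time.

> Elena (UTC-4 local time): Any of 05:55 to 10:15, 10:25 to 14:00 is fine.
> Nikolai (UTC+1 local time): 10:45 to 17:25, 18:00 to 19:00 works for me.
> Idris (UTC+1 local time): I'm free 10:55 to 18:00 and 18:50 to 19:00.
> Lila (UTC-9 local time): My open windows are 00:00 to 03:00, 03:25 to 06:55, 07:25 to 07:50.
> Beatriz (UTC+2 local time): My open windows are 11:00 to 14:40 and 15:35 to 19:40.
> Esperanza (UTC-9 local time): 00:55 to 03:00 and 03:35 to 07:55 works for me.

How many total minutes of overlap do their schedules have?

Elena in UTC: 09:55-14:15, 14:25-18:00 (add 4h to convert from UTC-4).
Nikolai in UTC: 09:45-16:25, 17:00-18:00 (subtract 1h to convert from UTC+1).
Idris in UTC: 09:55-17:00, 17:50-18:00 (subtract 1h to convert from UTC+1).
Lila in UTC: 09:00-12:00, 12:25-15:55, 16:25-16:50 (add 9h to convert from UTC-9).
Beatriz in UTC: 09:00-12:40, 13:35-17:40 (subtract 2h to convert from UTC+2).
Esperanza in UTC: 09:55-12:00, 12:35-16:55 (add 9h to convert from UTC-9).
Elena ∩ Nikolai: 09:55-14:15, 14:25-16:25, 17:00-18:00.
Elena ∩ Nikolai ∩ Idris: 09:55-14:15, 14:25-16:25, 17:50-18:00.
Elena ∩ Nikolai ∩ Idris ∩ Lila: 09:55-12:00, 12:25-14:15, 14:25-15:55.
Elena ∩ Nikolai ∩ Idris ∩ Lila ∩ Beatriz: 09:55-12:00, 12:25-12:40, 13:35-14:15, 14:25-15:55.
Elena ∩ Nikolai ∩ Idris ∩ Lila ∩ Beatriz ∩ Esperanza: 09:55-12:00, 12:35-12:40, 13:35-14:15, 14:25-15:55.
Those are the intersection windows.
Summing the common windows: 125 + 5 + 40 + 90 = 260 minutes.

260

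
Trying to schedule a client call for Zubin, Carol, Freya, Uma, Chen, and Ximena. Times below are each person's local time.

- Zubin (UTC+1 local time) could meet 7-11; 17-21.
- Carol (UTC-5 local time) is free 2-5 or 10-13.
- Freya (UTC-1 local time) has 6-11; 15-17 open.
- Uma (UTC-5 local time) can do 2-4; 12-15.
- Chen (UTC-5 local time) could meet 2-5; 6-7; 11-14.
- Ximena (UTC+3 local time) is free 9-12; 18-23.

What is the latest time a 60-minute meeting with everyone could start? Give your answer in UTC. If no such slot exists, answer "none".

17:00

Zubin in UTC: 06:00-10:00, 16:00-20:00 (subtract 1h to convert from UTC+1).
Carol in UTC: 07:00-10:00, 15:00-18:00 (add 5h to convert from UTC-5).
Freya in UTC: 07:00-12:00, 16:00-18:00 (add 1h to convert from UTC-1).
Uma in UTC: 07:00-09:00, 17:00-20:00 (add 5h to convert from UTC-5).
Chen in UTC: 07:00-10:00, 11:00-12:00, 16:00-19:00 (add 5h to convert from UTC-5).
Ximena in UTC: 06:00-09:00, 15:00-20:00 (subtract 3h to convert from UTC+3).
Zubin ∩ Carol: 07:00-10:00, 16:00-18:00.
Zubin ∩ Carol ∩ Freya: 07:00-10:00, 16:00-18:00.
Zubin ∩ Carol ∩ Freya ∩ Uma: 07:00-09:00, 17:00-18:00.
Zubin ∩ Carol ∩ Freya ∩ Uma ∩ Chen: 07:00-09:00, 17:00-18:00.
Zubin ∩ Carol ∩ Freya ∩ Uma ∩ Chen ∩ Ximena: 07:00-09:00, 17:00-18:00.
The last common window of at least 60 minutes is 17:00-18:00; a 60-minute meeting can start as late as 17:00 and still end by 18:00.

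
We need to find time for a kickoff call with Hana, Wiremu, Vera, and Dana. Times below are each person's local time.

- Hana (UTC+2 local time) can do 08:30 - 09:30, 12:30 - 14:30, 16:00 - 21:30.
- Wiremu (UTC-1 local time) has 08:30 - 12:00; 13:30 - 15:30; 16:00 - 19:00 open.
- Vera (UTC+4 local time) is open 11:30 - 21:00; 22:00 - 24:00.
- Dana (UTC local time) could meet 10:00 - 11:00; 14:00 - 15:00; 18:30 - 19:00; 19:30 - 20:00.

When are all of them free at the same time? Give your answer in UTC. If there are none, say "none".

Hana in UTC: 06:30-07:30, 10:30-12:30, 14:00-19:30 (subtract 2h to convert from UTC+2).
Wiremu in UTC: 09:30-13:00, 14:30-16:30, 17:00-20:00 (add 1h to convert from UTC-1).
Vera in UTC: 07:30-17:00, 18:00-20:00 (subtract 4h to convert from UTC+4).
Dana in UTC: 10:00-11:00, 14:00-15:00, 18:30-19:00, 19:30-20:00.
Hana ∩ Wiremu: 10:30-12:30, 14:30-16:30, 17:00-19:30.
Hana ∩ Wiremu ∩ Vera: 10:30-12:30, 14:30-16:30, 18:00-19:30.
Hana ∩ Wiremu ∩ Vera ∩ Dana: 10:30-11:00, 14:30-15:00, 18:30-19:00.
Those are the intersection windows.

10:30-11:00, 14:30-15:00, 18:30-19:00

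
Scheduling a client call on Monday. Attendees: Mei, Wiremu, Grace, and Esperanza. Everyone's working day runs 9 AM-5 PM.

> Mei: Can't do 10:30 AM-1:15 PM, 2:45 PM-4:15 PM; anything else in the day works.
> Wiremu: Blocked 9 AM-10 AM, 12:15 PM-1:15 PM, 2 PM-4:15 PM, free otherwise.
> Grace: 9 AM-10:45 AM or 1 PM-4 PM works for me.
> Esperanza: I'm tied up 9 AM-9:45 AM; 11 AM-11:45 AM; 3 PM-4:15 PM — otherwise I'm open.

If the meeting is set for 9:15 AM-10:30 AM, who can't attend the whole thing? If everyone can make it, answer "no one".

Mei free: 09:00-10:30, 13:15-14:45, 16:15-17:00 (invert busy blocks within the working day).
Wiremu free: 10:00-12:15, 13:15-14:00, 16:15-17:00 (invert busy blocks within the working day).
Grace free: 09:00-10:45, 13:00-16:00.
Esperanza free: 09:45-11:00, 11:45-15:00, 16:15-17:00 (invert busy blocks within the working day).
Mei: free for 09:15-10:30. Wiremu: not fully free for 09:15-10:30. Grace: free for 09:15-10:30. Esperanza: not fully free for 09:15-10:30.

Esperanza, Wiremu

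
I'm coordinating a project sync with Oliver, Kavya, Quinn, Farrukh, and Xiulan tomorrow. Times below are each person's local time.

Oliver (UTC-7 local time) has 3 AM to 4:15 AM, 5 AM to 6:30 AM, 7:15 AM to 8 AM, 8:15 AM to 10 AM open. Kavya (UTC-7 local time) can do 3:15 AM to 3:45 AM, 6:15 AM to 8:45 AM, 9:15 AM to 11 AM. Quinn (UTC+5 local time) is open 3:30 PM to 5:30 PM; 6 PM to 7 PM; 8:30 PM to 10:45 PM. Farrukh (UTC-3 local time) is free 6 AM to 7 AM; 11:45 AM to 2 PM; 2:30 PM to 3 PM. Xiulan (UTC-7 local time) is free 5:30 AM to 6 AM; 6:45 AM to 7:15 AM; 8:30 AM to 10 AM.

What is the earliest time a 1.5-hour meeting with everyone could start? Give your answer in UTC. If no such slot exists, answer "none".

none

Oliver in UTC: 10:00-11:15, 12:00-13:30, 14:15-15:00, 15:15-17:00 (add 7h to convert from UTC-7).
Kavya in UTC: 10:15-10:45, 13:15-15:45, 16:15-18:00 (add 7h to convert from UTC-7).
Quinn in UTC: 10:30-12:30, 13:00-14:00, 15:30-17:45 (subtract 5h to convert from UTC+5).
Farrukh in UTC: 09:00-10:00, 14:45-17:00, 17:30-18:00 (add 3h to convert from UTC-3).
Xiulan in UTC: 12:30-13:00, 13:45-14:15, 15:30-17:00 (add 7h to convert from UTC-7).
Oliver ∩ Kavya: 10:15-10:45, 13:15-13:30, 14:15-15:00, 15:15-15:45, 16:15-17:00.
Oliver ∩ Kavya ∩ Quinn: 10:30-10:45, 13:15-13:30, 15:30-15:45, 16:15-17:00.
Oliver ∩ Kavya ∩ Quinn ∩ Farrukh: 15:30-15:45, 16:15-17:00.
Oliver ∩ Kavya ∩ Quinn ∩ Farrukh ∩ Xiulan: 15:30-15:45, 16:15-17:00.
Those are the intersection windows.
No common window is at least 90 minutes long.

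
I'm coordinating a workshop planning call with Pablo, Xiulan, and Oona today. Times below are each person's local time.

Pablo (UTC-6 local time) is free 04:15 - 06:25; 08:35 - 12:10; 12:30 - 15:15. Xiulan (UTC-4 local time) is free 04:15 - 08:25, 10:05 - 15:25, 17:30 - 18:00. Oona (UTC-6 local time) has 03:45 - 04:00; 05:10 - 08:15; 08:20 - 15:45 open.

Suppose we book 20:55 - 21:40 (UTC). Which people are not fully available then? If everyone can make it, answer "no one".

Pablo, Xiulan

Pablo in UTC: 10:15-12:25, 14:35-18:10, 18:30-21:15 (add 6h to convert from UTC-6).
Xiulan in UTC: 08:15-12:25, 14:05-19:25, 21:30-22:00 (add 4h to convert from UTC-4).
Oona in UTC: 09:45-10:00, 11:10-14:15, 14:20-21:45 (add 6h to convert from UTC-6).
Pablo: not fully free for 20:55-21:40. Xiulan: not fully free for 20:55-21:40. Oona: free for 20:55-21:40.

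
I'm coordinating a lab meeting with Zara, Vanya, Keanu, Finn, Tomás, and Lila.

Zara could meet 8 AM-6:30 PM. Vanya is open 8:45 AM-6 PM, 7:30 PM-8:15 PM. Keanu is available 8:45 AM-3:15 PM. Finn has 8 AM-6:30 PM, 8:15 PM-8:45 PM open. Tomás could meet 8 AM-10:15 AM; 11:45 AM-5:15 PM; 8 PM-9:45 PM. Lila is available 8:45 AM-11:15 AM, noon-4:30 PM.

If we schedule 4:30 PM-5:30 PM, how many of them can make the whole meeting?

3

Zara, Vanya, and Finn can make the full 16:30-17:30 slot — that's 3.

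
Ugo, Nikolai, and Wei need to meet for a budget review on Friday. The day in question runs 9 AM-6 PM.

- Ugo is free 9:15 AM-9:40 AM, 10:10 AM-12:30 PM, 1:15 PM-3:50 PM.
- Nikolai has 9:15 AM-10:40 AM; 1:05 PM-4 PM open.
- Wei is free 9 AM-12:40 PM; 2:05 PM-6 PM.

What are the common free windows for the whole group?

Ugo ∩ Nikolai: 09:15-09:40, 10:10-10:40, 13:15-15:50.
Ugo ∩ Nikolai ∩ Wei: 09:15-09:40, 10:10-10:40, 14:05-15:50.
So the common availability across everyone is 09:15-09:40, 10:10-10:40, 14:05-15:50.

09:15-09:40, 10:10-10:40, 14:05-15:50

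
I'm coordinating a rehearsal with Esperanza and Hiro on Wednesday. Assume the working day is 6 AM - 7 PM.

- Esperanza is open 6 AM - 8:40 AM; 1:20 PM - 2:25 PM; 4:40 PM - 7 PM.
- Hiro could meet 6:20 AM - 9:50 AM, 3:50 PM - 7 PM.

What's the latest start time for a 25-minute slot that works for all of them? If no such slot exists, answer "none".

18:35

Esperanza ∩ Hiro: 06:20-08:40, 16:40-19:00.
The last common window of at least 25 minutes is 16:40-19:00; a 25-minute meeting can start as late as 18:35 and still end by 19:00.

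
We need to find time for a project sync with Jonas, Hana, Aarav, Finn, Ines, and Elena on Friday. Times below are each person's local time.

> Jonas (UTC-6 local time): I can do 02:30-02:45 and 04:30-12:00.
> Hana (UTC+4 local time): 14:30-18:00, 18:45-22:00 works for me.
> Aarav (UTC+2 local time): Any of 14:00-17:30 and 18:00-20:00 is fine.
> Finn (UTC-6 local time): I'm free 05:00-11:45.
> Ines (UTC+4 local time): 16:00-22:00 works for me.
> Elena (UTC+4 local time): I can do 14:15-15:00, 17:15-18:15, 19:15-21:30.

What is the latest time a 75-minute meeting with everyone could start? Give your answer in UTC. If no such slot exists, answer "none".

Jonas in UTC: 08:30-08:45, 10:30-18:00 (add 6h to convert from UTC-6).
Hana in UTC: 10:30-14:00, 14:45-18:00 (subtract 4h to convert from UTC+4).
Aarav in UTC: 12:00-15:30, 16:00-18:00 (subtract 2h to convert from UTC+2).
Finn in UTC: 11:00-17:45 (add 6h to convert from UTC-6).
Ines in UTC: 12:00-18:00 (subtract 4h to convert from UTC+4).
Elena in UTC: 10:15-11:00, 13:15-14:15, 15:15-17:30 (subtract 4h to convert from UTC+4).
Jonas ∩ Hana: 10:30-14:00, 14:45-18:00.
Jonas ∩ Hana ∩ Aarav: 12:00-14:00, 14:45-15:30, 16:00-18:00.
Jonas ∩ Hana ∩ Aarav ∩ Finn: 12:00-14:00, 14:45-15:30, 16:00-17:45.
Jonas ∩ Hana ∩ Aarav ∩ Finn ∩ Ines: 12:00-14:00, 14:45-15:30, 16:00-17:45.
Jonas ∩ Hana ∩ Aarav ∩ Finn ∩ Ines ∩ Elena: 13:15-14:00, 15:15-15:30, 16:00-17:30.
The last common window of at least 75 minutes is 16:00-17:30; a 75-minute meeting can start as late as 16:15 and still end by 17:30.

16:15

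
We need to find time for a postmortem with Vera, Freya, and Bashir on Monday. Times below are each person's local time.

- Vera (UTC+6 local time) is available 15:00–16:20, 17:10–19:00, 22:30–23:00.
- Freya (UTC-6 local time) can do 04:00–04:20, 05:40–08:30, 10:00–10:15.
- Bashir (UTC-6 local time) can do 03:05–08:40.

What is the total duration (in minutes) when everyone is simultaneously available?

100

Vera in UTC: 09:00-10:20, 11:10-13:00, 16:30-17:00 (subtract 6h to convert from UTC+6).
Freya in UTC: 10:00-10:20, 11:40-14:30, 16:00-16:15 (add 6h to convert from UTC-6).
Bashir in UTC: 09:05-14:40 (add 6h to convert from UTC-6).
Vera ∩ Freya: 10:00-10:20, 11:40-13:00.
Vera ∩ Freya ∩ Bashir: 10:00-10:20, 11:40-13:00.
So the common availability across everyone is 10:00-10:20, 11:40-13:00.
Summing the common windows: 20 + 80 = 100 minutes.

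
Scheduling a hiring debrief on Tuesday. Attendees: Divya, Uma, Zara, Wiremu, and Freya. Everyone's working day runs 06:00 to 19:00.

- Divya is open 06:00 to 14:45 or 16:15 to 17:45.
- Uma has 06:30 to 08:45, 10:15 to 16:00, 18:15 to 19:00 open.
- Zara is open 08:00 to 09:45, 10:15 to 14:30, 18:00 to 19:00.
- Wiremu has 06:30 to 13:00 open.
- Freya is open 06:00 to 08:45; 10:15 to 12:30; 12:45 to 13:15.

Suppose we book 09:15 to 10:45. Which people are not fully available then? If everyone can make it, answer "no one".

Freya, Uma, Zara

Divya: free for 09:15-10:45. Uma: not fully free for 09:15-10:45. Zara: not fully free for 09:15-10:45. Wiremu: free for 09:15-10:45. Freya: not fully free for 09:15-10:45.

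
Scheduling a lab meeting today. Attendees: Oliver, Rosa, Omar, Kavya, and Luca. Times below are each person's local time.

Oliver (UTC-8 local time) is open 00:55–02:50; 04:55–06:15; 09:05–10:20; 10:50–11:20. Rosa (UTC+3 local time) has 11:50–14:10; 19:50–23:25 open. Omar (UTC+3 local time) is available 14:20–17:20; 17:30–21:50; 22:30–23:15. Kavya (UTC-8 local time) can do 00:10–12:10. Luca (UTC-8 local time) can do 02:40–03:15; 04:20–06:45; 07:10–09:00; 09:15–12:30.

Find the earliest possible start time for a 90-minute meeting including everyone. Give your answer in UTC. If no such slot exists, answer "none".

Oliver in UTC: 08:55-10:50, 12:55-14:15, 17:05-18:20, 18:50-19:20 (add 8h to convert from UTC-8).
Rosa in UTC: 08:50-11:10, 16:50-20:25 (subtract 3h to convert from UTC+3).
Omar in UTC: 11:20-14:20, 14:30-18:50, 19:30-20:15 (subtract 3h to convert from UTC+3).
Kavya in UTC: 08:10-20:10 (add 8h to convert from UTC-8).
Luca in UTC: 10:40-11:15, 12:20-14:45, 15:10-17:00, 17:15-20:30 (add 8h to convert from UTC-8).
Oliver ∩ Rosa: 08:55-10:50, 17:05-18:20, 18:50-19:20.
Oliver ∩ Rosa ∩ Omar: 17:05-18:20.
Oliver ∩ Rosa ∩ Omar ∩ Kavya: 17:05-18:20.
Oliver ∩ Rosa ∩ Omar ∩ Kavya ∩ Luca: 17:15-18:20.
No common window is at least 90 minutes long.

none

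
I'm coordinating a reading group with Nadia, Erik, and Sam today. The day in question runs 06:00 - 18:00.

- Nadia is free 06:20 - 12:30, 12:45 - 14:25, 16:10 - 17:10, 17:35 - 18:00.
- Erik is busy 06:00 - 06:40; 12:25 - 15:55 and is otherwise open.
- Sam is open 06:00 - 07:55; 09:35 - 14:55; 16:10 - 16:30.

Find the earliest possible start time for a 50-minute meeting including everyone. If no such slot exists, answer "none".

06:40

Nadia free: 06:20-12:30, 12:45-14:25, 16:10-17:10, 17:35-18:00.
Erik free: 06:40-12:25, 15:55-18:00 (invert busy blocks within the working day).
Sam free: 06:00-07:55, 09:35-14:55, 16:10-16:30.
Nadia ∩ Erik: 06:40-12:25, 16:10-17:10, 17:35-18:00.
Nadia ∩ Erik ∩ Sam: 06:40-07:55, 09:35-12:25, 16:10-16:30.
The first common window of at least 50 minutes is 06:40-07:55, so the earliest start is 06:40.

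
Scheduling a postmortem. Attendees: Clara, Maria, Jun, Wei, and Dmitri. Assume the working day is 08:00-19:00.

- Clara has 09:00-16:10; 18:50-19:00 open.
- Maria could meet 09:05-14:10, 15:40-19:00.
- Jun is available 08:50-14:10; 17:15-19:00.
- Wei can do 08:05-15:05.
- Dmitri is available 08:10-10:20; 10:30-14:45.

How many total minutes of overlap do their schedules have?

295

Clara ∩ Maria: 09:05-14:10, 15:40-16:10, 18:50-19:00.
Clara ∩ Maria ∩ Jun: 09:05-14:10, 18:50-19:00.
Clara ∩ Maria ∩ Jun ∩ Wei: 09:05-14:10.
Clara ∩ Maria ∩ Jun ∩ Wei ∩ Dmitri: 09:05-10:20, 10:30-14:10.
Those are the intersection windows.
Summing the common windows: 75 + 220 = 295 minutes.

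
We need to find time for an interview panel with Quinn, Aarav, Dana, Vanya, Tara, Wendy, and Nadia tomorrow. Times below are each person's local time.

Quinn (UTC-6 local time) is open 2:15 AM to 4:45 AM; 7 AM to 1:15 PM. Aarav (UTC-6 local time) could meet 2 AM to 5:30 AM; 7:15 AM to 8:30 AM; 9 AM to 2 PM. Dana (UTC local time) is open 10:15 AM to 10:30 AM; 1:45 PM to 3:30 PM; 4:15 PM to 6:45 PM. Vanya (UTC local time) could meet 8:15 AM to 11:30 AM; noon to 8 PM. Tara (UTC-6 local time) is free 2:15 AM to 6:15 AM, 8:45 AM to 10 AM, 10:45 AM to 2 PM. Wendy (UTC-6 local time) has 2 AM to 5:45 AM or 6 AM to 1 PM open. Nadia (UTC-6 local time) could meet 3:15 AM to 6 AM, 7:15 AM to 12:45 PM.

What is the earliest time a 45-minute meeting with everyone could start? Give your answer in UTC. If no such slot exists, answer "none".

Quinn in UTC: 08:15-10:45, 13:00-19:15 (add 6h to convert from UTC-6).
Aarav in UTC: 08:00-11:30, 13:15-14:30, 15:00-20:00 (add 6h to convert from UTC-6).
Dana in UTC: 10:15-10:30, 13:45-15:30, 16:15-18:45.
Vanya in UTC: 08:15-11:30, 12:00-20:00.
Tara in UTC: 08:15-12:15, 14:45-16:00, 16:45-20:00 (add 6h to convert from UTC-6).
Wendy in UTC: 08:00-11:45, 12:00-19:00 (add 6h to convert from UTC-6).
Nadia in UTC: 09:15-12:00, 13:15-18:45 (add 6h to convert from UTC-6).
Quinn ∩ Aarav: 08:15-10:45, 13:15-14:30, 15:00-19:15.
Quinn ∩ Aarav ∩ Dana: 10:15-10:30, 13:45-14:30, 15:00-15:30, 16:15-18:45.
Quinn ∩ Aarav ∩ Dana ∩ Vanya: 10:15-10:30, 13:45-14:30, 15:00-15:30, 16:15-18:45.
Quinn ∩ Aarav ∩ Dana ∩ Vanya ∩ Tara: 10:15-10:30, 15:00-15:30, 16:45-18:45.
Quinn ∩ Aarav ∩ Dana ∩ Vanya ∩ Tara ∩ Wendy: 10:15-10:30, 15:00-15:30, 16:45-18:45.
Quinn ∩ Aarav ∩ Dana ∩ Vanya ∩ Tara ∩ Wendy ∩ Nadia: 10:15-10:30, 15:00-15:30, 16:45-18:45.
The first common window of at least 45 minutes is 16:45-18:45, so the earliest start is 16:45.

16:45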